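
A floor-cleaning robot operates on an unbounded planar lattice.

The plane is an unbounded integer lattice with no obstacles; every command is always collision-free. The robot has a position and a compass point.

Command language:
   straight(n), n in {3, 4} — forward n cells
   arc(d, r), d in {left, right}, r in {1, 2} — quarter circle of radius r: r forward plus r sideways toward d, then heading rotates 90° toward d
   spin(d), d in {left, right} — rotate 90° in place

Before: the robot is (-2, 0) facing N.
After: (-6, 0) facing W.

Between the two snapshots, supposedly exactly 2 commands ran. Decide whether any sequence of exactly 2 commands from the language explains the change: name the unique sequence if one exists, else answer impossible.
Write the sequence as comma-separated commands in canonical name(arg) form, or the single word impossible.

key: cell and facing (now W) both changed — the 2 commands mix motion and turning
begin: (-2, 0) facing N
1. spin(left) → (-2, 0) facing W
2. straight(4) → (-6, 0) facing W
no other 2-command option fits: unique.

spin(left), straight(4)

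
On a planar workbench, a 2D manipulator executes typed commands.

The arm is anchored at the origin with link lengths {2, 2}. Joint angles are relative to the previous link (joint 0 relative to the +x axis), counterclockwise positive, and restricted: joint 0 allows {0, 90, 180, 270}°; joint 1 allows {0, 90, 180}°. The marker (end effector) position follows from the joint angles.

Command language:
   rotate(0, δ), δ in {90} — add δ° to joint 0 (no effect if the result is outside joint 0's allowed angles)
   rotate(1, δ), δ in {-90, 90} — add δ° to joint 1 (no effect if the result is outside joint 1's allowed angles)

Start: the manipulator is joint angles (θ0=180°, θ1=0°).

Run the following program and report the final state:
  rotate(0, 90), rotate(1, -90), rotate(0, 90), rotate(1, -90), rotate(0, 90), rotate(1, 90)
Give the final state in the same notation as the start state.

from: joint angles (θ0=180°, θ1=0°)
1. rotate(0, 90) → joint angles (θ0=270°, θ1=0°)
2. rotate(1, -90) → joint angles (θ0=270°, θ1=0°)
3. rotate(0, 90) → joint angles (θ0=0°, θ1=0°)
4. rotate(1, -90) → joint angles (θ0=0°, θ1=0°)
5. rotate(0, 90) → joint angles (θ0=90°, θ1=0°)
6. rotate(1, 90) → joint angles (θ0=90°, θ1=90°)

joint angles (θ0=90°, θ1=90°)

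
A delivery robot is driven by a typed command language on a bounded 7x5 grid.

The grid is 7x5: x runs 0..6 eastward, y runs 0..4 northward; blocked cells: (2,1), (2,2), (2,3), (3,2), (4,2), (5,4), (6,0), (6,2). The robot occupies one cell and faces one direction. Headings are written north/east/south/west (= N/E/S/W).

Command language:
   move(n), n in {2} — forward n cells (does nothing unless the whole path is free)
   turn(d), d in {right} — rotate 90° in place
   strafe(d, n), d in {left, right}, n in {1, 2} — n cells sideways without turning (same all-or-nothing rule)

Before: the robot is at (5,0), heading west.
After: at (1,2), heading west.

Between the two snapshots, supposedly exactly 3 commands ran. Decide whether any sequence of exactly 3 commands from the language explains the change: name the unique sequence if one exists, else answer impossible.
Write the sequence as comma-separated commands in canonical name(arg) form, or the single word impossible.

move(2), move(2), strafe(right, 2)

key: running strafe(right, 2) before move(2) would end elsewhere — order is forced
initial: at (5,0), heading west
t=1 move(2) ⇒ at (3,0), heading west
t=2 move(2) ⇒ at (1,0), heading west
t=3 strafe(right, 2) ⇒ at (1,2), heading west
uniquely the one of 216 3-step routes that fits.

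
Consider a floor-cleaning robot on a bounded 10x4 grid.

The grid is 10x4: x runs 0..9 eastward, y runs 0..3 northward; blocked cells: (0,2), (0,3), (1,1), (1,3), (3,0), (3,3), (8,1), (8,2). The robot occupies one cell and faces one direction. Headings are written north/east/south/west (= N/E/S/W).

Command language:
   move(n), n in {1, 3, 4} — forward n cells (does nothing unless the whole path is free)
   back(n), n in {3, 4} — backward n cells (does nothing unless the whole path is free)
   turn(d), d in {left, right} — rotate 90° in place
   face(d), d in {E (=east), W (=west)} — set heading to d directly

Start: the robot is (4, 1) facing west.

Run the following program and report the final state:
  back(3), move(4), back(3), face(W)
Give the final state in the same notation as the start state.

t0: (4, 1) facing west
step 1 (back(3)): (7, 1) facing west
step 2 (move(4)): (3, 1) facing west
step 3 (back(3)): (6, 1) facing west
step 4 (face(W)): (6, 1) facing west

(6, 1) facing west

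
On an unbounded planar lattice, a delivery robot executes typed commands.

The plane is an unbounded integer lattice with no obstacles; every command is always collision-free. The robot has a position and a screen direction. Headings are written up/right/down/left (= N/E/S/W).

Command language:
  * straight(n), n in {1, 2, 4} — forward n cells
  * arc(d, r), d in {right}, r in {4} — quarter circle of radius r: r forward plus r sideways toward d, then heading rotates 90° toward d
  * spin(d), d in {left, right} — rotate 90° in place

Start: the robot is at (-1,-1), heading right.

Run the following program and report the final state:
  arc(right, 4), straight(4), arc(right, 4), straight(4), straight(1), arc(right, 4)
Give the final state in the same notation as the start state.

at (-10,-9), heading up

begin: at (-1,-1), heading right
t=1 arc(right, 4) ⇒ at (3,-5), heading down
t=2 straight(4) ⇒ at (3,-9), heading down
t=3 arc(right, 4) ⇒ at (-1,-13), heading left
t=4 straight(4) ⇒ at (-5,-13), heading left
t=5 straight(1) ⇒ at (-6,-13), heading left
t=6 arc(right, 4) ⇒ at (-10,-9), heading up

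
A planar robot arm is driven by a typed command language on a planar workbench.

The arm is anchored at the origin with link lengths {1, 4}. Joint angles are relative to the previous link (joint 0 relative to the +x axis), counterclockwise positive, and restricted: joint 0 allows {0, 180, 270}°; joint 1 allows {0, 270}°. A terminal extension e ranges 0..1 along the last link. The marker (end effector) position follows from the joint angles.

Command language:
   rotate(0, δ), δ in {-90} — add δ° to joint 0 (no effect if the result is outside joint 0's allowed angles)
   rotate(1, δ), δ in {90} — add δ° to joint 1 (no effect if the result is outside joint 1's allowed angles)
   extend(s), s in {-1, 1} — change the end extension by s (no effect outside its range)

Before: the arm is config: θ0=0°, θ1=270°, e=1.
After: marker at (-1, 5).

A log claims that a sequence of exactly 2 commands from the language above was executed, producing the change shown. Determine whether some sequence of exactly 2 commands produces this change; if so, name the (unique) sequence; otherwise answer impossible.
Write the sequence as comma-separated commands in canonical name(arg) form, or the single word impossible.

t0: config: θ0=0°, θ1=270°, e=1
[1] after rotate(0, -90): config: θ0=270°, θ1=270°, e=1
[2] after rotate(0, -90): config: θ0=180°, θ1=270°, e=1
no other 2-command option fits: unique.

rotate(0, -90), rotate(0, -90)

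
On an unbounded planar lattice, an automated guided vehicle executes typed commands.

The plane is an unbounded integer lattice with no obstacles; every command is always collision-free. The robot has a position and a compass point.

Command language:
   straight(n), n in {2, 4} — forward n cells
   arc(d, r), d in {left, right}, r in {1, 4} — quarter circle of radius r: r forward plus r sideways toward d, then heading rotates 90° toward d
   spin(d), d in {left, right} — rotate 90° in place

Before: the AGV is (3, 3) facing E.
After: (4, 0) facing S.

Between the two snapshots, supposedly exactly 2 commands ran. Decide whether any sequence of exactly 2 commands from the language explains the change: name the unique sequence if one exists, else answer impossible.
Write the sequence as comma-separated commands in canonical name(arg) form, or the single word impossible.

key: order matters: swapping arc(right, 1) and straight(2) lands elsewhere
start: (3, 3) facing E
step 1 (arc(right, 1)): (4, 2) facing S
step 2 (straight(2)): (4, 0) facing S
no other 2-command option fits: unique.

arc(right, 1), straight(2)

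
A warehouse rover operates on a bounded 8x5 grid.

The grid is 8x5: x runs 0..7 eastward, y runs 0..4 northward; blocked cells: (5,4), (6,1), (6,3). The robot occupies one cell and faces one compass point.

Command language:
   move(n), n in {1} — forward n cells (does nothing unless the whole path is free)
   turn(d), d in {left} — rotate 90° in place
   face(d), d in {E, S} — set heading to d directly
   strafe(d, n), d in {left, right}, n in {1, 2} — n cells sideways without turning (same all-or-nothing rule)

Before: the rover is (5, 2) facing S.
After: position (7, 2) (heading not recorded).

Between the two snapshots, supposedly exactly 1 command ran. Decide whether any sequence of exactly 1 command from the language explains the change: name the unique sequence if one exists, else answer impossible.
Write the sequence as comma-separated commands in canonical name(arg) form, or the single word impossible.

strafe(left, 2)

begin: (5, 2) facing S
[1] after strafe(left, 2): (7, 2) facing S
all 8 alternatives checked — unique.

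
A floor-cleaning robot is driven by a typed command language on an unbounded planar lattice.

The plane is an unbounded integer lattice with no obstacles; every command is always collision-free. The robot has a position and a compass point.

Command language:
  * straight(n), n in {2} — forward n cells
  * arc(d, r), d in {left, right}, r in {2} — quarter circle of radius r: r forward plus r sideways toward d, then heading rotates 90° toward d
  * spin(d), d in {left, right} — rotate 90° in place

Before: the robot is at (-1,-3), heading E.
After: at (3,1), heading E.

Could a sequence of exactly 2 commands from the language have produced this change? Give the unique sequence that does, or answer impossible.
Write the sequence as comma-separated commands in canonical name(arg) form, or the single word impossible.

key: heading stays E — rotations cancel among the 2 commands
t0: at (-1,-3), heading E
1. arc(left, 2) → at (1,-1), heading N
2. arc(right, 2) → at (3,1), heading E
no other 2-command option fits: unique.

arc(left, 2), arc(right, 2)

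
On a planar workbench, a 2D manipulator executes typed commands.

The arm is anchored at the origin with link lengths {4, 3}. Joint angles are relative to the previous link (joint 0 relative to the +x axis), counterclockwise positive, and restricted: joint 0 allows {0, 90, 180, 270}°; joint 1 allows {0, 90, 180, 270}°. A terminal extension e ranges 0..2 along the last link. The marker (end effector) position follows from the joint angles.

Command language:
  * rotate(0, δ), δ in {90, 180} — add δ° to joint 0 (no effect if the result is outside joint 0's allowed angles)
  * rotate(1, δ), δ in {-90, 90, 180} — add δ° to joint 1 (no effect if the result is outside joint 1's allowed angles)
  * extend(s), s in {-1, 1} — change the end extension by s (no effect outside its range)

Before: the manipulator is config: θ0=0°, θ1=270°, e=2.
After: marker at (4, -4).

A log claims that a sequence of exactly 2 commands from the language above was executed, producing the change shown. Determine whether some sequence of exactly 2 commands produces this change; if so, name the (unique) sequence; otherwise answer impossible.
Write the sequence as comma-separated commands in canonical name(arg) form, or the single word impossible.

key: order matters: swapping extend(1) and extend(-1) lands elsewhere
begin: config: θ0=0°, θ1=270°, e=2
step 1 (extend(1)): config: θ0=0°, θ1=270°, e=2
step 2 (extend(-1)): config: θ0=0°, θ1=270°, e=1
no other 2-command option fits: unique.

extend(1), extend(-1)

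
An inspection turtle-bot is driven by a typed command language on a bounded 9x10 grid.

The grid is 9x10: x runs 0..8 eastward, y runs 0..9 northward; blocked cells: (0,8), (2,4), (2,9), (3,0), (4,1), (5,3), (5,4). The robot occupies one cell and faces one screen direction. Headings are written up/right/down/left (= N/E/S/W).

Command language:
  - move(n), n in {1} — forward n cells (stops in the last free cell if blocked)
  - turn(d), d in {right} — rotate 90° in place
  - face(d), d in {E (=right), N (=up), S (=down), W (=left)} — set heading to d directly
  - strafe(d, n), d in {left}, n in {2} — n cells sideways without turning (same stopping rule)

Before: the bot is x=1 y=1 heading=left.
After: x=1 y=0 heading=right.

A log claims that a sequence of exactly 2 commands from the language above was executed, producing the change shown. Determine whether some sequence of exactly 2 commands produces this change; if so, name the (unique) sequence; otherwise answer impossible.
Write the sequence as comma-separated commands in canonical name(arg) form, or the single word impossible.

strafe(left, 2), face(E)

key: position moved to (1,0) AND the heading swung to E — translation plus rotation needed
from: x=1 y=1 heading=left
1. strafe(left, 2) → x=1 y=0 heading=left
2. face(E) → x=1 y=0 heading=right
uniquely the one of 49 2-step routes that fits.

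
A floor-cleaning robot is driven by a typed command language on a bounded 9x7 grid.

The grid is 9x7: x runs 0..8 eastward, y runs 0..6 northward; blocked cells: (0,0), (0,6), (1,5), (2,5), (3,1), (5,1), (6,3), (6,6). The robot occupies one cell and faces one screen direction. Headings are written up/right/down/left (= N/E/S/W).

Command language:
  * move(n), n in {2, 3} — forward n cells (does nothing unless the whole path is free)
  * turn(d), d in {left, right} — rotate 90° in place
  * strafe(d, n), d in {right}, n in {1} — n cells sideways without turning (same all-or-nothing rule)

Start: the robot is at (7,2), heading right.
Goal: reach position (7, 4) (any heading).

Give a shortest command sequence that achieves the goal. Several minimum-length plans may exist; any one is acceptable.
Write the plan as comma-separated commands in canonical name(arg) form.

begin: at (7,2), heading right
step 1 (turn(left)): at (7,2), heading up
step 2 (move(2)): at (7,4), heading up
minimal: 2 command(s), checked below 2.

turn(left), move(2)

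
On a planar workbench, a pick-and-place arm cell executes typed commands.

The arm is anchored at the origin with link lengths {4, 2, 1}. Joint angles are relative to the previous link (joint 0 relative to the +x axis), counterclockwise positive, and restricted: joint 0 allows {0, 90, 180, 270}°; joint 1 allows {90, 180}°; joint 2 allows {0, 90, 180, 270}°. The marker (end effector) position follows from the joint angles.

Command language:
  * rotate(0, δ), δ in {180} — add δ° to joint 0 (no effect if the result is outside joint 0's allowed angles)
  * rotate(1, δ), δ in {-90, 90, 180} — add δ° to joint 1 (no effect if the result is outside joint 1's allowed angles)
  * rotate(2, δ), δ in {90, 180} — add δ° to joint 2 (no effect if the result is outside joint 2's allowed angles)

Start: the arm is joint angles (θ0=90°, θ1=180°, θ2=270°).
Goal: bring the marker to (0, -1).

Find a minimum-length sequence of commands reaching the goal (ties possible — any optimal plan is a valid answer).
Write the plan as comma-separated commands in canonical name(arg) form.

begin: joint angles (θ0=90°, θ1=180°, θ2=270°)
t=1 rotate(2, 90) ⇒ joint angles (θ0=90°, θ1=180°, θ2=0°)
t=2 rotate(0, 180) ⇒ joint angles (θ0=270°, θ1=180°, θ2=0°)
nothing shorter than 2 reaches the goal.

rotate(2, 90), rotate(0, 180)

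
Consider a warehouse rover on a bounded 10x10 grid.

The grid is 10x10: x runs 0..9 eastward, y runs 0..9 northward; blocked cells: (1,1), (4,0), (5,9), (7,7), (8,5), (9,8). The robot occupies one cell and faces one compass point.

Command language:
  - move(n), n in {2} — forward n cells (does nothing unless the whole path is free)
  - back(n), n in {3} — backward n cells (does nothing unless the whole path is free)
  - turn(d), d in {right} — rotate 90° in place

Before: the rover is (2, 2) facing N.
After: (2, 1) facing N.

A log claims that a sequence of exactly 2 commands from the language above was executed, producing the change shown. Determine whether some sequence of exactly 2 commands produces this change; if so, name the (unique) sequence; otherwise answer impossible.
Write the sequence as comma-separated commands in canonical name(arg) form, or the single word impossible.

move(2), back(3)

key: heading stays N — no command in the sequence turns
begin: (2, 2) facing N
1. move(2) → (2, 4) facing N
2. back(3) → (2, 1) facing N
no rival 2-sequence matches.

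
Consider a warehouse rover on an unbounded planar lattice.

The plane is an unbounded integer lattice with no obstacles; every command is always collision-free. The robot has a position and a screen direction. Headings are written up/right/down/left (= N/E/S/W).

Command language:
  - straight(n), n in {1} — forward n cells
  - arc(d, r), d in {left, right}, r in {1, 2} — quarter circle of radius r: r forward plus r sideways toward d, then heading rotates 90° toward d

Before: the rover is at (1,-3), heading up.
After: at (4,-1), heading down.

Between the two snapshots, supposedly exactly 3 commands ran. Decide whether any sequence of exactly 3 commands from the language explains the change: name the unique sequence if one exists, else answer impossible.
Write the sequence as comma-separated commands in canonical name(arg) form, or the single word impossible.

key: order matters: swapping straight(1) and arc(right, 1) lands elsewhere
from: at (1,-3), heading up
t=1 straight(1) ⇒ at (1,-2), heading up
t=2 arc(right, 2) ⇒ at (3,0), heading right
t=3 arc(right, 1) ⇒ at (4,-1), heading down
uniquely the one of 125 3-step routes that fits.

straight(1), arc(right, 2), arc(right, 1)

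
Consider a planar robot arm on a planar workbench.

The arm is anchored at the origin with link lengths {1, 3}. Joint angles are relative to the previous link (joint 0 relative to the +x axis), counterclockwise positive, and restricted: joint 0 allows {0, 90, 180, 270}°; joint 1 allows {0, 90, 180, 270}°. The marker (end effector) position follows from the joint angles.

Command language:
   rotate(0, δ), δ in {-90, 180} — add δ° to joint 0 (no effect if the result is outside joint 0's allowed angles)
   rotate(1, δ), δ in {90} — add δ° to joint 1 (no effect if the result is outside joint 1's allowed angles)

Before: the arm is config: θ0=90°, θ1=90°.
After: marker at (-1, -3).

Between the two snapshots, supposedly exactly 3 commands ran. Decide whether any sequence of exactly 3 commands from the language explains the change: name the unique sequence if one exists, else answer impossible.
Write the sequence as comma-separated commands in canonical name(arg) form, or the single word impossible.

rotate(0, -90), rotate(0, -90), rotate(0, -90)

begin: config: θ0=90°, θ1=90°
step 1 (rotate(0, -90)): config: θ0=0°, θ1=90°
step 2 (rotate(0, -90)): config: θ0=270°, θ1=90°
step 3 (rotate(0, -90)): config: θ0=180°, θ1=90°
all 27 alternatives checked — unique.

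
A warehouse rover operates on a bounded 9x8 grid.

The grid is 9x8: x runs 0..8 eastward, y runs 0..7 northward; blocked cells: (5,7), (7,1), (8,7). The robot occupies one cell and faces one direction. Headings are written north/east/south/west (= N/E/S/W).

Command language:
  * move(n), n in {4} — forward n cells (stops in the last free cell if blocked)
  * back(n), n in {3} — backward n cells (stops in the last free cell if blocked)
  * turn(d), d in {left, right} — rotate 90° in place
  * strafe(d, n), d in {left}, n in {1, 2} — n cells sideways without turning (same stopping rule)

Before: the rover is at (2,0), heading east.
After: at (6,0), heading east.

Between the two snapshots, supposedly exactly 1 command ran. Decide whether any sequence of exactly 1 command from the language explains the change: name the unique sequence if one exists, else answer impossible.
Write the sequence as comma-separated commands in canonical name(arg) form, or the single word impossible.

key: heading stays E — the single command does not turn
begin: at (2,0), heading east
[1] after move(4): at (6,0), heading east
uniquely the one of 6 1-step routes that fits.

move(4)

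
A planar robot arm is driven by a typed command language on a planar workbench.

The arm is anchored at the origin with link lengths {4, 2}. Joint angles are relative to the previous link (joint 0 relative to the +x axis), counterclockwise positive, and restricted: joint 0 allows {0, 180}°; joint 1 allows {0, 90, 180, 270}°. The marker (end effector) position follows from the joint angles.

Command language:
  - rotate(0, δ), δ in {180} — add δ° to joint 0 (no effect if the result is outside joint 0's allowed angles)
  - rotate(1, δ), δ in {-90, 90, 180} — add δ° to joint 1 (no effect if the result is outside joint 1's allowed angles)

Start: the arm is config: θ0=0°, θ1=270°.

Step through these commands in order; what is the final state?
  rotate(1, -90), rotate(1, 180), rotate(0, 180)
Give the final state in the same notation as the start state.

t0: config: θ0=0°, θ1=270°
t=1 rotate(1, -90) ⇒ config: θ0=0°, θ1=180°
t=2 rotate(1, 180) ⇒ config: θ0=0°, θ1=0°
t=3 rotate(0, 180) ⇒ config: θ0=180°, θ1=0°

config: θ0=180°, θ1=0°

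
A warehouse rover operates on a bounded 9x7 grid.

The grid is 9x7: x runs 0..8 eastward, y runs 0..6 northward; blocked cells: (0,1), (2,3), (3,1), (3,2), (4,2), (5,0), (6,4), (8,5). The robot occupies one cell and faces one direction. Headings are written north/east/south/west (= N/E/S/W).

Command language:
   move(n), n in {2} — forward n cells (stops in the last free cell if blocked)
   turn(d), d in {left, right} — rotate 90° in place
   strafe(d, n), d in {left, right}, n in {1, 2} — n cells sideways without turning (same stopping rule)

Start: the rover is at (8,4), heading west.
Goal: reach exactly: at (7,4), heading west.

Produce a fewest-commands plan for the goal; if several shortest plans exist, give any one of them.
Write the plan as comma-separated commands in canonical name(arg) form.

move(2)

begin: at (8,4), heading west
t=1 move(2) ⇒ at (7,4), heading west
no 0-step plan works, so 1 is optimal.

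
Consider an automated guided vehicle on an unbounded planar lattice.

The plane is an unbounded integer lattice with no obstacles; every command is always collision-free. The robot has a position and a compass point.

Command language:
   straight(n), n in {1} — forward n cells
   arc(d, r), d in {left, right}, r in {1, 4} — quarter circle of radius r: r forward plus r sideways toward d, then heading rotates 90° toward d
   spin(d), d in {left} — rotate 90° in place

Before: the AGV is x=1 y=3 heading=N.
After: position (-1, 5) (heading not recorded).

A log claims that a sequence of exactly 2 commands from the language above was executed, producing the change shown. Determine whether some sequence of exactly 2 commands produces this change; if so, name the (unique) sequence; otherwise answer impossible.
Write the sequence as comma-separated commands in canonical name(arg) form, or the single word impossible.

key: order matters: swapping arc(left, 1) and arc(right, 1) lands elsewhere
from: x=1 y=3 heading=N
t=1 arc(left, 1) ⇒ x=0 y=4 heading=W
t=2 arc(right, 1) ⇒ x=-1 y=5 heading=N
no other 2-command option fits: unique.

arc(left, 1), arc(right, 1)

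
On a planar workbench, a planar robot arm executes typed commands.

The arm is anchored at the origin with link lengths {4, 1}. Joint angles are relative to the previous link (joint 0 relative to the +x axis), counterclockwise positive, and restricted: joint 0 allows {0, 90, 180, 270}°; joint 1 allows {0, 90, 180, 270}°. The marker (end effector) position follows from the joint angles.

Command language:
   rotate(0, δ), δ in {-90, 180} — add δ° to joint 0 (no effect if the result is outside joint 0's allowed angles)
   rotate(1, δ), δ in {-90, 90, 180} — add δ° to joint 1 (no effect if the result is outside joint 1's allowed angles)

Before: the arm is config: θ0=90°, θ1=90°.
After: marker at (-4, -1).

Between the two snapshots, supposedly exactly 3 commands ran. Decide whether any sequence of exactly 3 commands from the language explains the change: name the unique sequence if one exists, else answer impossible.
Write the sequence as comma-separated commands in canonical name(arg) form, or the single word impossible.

t0: config: θ0=90°, θ1=90°
t=1 rotate(0, -90) ⇒ config: θ0=0°, θ1=90°
t=2 rotate(0, -90) ⇒ config: θ0=270°, θ1=90°
t=3 rotate(0, -90) ⇒ config: θ0=180°, θ1=90°
uniquely the one of 125 3-step routes that fits.

rotate(0, -90), rotate(0, -90), rotate(0, -90)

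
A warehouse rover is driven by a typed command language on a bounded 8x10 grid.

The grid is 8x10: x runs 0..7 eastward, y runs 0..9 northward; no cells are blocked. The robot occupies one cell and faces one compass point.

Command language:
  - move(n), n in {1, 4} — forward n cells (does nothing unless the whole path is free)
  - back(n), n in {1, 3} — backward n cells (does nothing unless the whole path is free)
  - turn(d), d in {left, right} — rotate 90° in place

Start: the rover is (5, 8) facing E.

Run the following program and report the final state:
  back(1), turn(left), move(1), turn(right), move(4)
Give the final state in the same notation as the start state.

(4, 9) facing E

begin: (5, 8) facing E
t=1 back(1) ⇒ (4, 8) facing E
t=2 turn(left) ⇒ (4, 8) facing N
t=3 move(1) ⇒ (4, 9) facing N
t=4 turn(right) ⇒ (4, 9) facing E
t=5 move(4) ⇒ (4, 9) facing E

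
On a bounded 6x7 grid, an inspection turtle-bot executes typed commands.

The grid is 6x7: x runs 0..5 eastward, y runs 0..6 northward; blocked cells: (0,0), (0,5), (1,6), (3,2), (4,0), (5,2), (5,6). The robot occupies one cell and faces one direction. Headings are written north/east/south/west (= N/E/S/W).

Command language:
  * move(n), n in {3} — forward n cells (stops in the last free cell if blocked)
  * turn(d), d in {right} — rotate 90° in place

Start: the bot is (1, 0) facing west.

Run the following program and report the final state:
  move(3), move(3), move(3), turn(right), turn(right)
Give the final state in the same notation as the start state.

from: (1, 0) facing west
t=1 move(3) ⇒ (1, 0) facing west
t=2 move(3) ⇒ (1, 0) facing west
t=3 move(3) ⇒ (1, 0) facing west
t=4 turn(right) ⇒ (1, 0) facing north
t=5 turn(right) ⇒ (1, 0) facing east

(1, 0) facing east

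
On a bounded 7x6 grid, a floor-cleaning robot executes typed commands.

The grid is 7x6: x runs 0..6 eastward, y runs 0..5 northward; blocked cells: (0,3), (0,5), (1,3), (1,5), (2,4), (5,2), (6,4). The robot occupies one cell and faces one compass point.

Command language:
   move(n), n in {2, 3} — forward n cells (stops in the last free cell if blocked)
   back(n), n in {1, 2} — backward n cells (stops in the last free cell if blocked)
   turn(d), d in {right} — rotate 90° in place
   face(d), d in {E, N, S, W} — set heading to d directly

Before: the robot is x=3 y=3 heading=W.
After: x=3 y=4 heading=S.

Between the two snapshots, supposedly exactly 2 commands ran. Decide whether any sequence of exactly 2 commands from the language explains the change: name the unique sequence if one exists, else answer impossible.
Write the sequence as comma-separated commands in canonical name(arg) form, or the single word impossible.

key: cell and facing (now S) both changed — the 2 commands mix motion and turning
begin: x=3 y=3 heading=W
1. face(S) → x=3 y=3 heading=S
2. back(1) → x=3 y=4 heading=S
no rival 2-sequence matches.

face(S), back(1)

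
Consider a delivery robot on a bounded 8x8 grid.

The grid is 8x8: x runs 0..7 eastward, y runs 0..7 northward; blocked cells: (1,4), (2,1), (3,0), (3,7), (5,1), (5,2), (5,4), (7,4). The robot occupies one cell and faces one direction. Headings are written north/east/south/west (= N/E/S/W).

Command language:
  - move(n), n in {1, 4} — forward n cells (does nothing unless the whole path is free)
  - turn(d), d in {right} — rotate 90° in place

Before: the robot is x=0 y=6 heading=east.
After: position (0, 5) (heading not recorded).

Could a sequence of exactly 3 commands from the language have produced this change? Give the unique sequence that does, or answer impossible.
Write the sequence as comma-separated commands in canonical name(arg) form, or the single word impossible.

t0: x=0 y=6 heading=east
1. turn(right) → x=0 y=6 heading=south
2. move(1) → x=0 y=5 heading=south
3. turn(right) → x=0 y=5 heading=west
no other 3-command option fits: unique.

turn(right), move(1), turn(right)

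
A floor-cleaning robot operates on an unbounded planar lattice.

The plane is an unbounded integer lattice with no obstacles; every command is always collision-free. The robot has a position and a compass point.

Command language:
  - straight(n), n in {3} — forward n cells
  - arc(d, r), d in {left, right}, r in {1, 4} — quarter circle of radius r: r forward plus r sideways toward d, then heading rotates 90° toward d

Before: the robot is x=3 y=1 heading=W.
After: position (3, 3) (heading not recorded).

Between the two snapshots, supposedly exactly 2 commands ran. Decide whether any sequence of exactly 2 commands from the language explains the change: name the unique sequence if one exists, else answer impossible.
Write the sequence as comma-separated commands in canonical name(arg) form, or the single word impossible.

arc(right, 1), arc(right, 1)

t0: x=3 y=1 heading=W
t=1 arc(right, 1) ⇒ x=2 y=2 heading=N
t=2 arc(right, 1) ⇒ x=3 y=3 heading=E
no rival 2-sequence matches.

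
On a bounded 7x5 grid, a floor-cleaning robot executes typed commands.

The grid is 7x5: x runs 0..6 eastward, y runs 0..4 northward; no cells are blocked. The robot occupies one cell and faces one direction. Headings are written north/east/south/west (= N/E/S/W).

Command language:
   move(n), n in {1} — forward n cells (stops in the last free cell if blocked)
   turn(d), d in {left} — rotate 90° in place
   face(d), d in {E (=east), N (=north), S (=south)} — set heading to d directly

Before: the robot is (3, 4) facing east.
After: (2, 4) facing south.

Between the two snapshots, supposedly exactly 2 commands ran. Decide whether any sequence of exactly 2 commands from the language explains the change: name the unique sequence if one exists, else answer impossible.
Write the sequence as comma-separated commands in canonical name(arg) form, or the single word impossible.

no 2-step route produces this change.

impossible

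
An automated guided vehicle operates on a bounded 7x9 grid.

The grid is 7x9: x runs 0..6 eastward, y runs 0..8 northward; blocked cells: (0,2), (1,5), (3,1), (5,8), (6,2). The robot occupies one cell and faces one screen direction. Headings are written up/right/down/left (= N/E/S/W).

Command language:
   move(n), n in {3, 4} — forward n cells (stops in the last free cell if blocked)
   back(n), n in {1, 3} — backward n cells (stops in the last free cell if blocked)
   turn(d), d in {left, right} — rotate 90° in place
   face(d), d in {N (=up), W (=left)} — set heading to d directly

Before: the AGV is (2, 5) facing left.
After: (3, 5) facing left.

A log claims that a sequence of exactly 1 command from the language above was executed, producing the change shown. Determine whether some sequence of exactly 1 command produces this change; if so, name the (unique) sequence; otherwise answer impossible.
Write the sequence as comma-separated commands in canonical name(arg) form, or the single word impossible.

back(1)

key: heading stays W — the single command does not turn
t0: (2, 5) facing left
step 1 (back(1)): (3, 5) facing left
all 8 alternatives checked — unique.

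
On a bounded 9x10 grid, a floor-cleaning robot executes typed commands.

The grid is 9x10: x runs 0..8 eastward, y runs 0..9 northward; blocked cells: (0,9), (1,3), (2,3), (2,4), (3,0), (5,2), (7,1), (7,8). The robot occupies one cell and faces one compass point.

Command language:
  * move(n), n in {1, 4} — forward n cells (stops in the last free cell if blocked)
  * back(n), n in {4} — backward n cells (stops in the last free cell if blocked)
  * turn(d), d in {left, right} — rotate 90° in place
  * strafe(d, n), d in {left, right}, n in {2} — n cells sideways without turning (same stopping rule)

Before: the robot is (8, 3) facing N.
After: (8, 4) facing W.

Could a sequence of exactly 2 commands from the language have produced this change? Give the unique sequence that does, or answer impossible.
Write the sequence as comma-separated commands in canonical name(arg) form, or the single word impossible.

key: order matters: swapping move(1) and turn(left) lands elsewhere
start: (8, 3) facing N
step 1 (move(1)): (8, 4) facing N
step 2 (turn(left)): (8, 4) facing W
all 49 alternatives checked — unique.

move(1), turn(left)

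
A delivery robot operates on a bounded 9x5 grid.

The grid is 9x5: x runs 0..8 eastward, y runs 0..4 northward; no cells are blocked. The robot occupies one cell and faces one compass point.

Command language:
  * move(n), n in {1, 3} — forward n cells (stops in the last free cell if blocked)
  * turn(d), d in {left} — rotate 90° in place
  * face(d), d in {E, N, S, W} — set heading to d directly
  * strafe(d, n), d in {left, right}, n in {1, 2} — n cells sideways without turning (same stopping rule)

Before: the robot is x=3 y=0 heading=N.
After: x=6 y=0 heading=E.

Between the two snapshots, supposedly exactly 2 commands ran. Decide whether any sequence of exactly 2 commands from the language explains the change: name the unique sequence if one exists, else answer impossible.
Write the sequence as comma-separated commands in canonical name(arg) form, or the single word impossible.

key: cell and facing (now E) both changed — the 2 commands mix motion and turning
t0: x=3 y=0 heading=N
t=1 face(E) ⇒ x=3 y=0 heading=E
t=2 move(3) ⇒ x=6 y=0 heading=E
uniquely the one of 121 2-step routes that fits.

face(E), move(3)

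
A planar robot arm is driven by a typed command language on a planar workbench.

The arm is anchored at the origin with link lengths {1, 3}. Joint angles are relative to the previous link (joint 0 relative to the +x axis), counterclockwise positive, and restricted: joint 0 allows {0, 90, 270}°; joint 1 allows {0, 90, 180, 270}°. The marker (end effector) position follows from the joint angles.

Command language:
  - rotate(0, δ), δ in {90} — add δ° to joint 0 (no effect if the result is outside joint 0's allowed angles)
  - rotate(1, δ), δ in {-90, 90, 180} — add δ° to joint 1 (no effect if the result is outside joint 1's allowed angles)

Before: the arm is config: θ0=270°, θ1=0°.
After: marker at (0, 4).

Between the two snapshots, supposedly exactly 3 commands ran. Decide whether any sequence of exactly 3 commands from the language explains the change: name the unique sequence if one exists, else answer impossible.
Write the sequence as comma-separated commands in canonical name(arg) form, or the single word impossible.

rotate(0, 90), rotate(0, 90), rotate(0, 90)

t0: config: θ0=270°, θ1=0°
1. rotate(0, 90) → config: θ0=0°, θ1=0°
2. rotate(0, 90) → config: θ0=90°, θ1=0°
3. rotate(0, 90) → config: θ0=90°, θ1=0°
no other 3-command option fits: unique.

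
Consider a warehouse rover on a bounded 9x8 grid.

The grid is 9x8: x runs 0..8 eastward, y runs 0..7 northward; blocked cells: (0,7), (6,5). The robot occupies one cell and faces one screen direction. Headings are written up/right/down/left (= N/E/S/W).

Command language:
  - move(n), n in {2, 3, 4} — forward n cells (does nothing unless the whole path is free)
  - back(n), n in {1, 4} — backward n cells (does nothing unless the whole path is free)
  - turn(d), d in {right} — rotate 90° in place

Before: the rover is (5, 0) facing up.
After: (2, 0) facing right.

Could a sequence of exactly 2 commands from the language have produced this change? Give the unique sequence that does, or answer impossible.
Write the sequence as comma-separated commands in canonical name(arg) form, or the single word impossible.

impossible

checked all 2-command options: none fits.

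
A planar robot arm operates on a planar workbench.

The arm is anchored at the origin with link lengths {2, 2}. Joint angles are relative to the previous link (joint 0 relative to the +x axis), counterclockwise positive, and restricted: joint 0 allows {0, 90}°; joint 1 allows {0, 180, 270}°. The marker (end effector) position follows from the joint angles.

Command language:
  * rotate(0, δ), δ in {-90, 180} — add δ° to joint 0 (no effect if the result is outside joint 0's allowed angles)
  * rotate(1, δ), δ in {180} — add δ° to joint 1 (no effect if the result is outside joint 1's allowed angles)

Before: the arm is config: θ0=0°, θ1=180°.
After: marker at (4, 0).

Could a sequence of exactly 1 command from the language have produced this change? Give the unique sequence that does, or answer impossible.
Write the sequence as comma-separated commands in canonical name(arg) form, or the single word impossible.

start: config: θ0=0°, θ1=180°
1. rotate(1, 180) → config: θ0=0°, θ1=0°
uniquely the one of 3 1-step routes that fits.

rotate(1, 180)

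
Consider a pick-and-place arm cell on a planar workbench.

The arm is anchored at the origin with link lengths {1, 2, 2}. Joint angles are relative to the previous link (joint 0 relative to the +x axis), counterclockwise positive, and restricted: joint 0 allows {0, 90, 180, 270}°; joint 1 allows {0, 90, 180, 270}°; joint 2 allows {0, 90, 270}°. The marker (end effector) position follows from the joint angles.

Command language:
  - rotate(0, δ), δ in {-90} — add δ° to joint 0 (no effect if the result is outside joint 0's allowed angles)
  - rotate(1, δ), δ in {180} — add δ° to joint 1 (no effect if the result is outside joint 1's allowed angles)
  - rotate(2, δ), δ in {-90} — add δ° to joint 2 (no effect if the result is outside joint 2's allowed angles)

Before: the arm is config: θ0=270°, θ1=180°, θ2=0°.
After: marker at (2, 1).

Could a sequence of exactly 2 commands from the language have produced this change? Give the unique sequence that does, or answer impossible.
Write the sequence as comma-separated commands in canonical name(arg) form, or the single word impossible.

rotate(2, -90), rotate(2, -90)

begin: config: θ0=270°, θ1=180°, θ2=0°
1. rotate(2, -90) → config: θ0=270°, θ1=180°, θ2=270°
2. rotate(2, -90) → config: θ0=270°, θ1=180°, θ2=270°
no other 2-command option fits: unique.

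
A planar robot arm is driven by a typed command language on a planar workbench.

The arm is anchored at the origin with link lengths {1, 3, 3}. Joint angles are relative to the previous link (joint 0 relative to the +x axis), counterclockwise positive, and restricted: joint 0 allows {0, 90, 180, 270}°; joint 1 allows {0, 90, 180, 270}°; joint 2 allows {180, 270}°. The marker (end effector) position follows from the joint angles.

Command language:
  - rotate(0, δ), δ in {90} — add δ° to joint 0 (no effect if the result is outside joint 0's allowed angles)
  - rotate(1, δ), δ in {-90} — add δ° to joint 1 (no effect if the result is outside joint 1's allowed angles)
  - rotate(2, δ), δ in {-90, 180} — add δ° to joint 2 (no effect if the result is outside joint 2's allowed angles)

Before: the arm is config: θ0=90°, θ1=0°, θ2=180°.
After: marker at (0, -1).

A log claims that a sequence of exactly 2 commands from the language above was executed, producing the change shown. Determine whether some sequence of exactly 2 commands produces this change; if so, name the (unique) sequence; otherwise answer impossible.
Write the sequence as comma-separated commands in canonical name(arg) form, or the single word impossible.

initial: config: θ0=90°, θ1=0°, θ2=180°
t=1 rotate(0, 90) ⇒ config: θ0=180°, θ1=0°, θ2=180°
t=2 rotate(0, 90) ⇒ config: θ0=270°, θ1=0°, θ2=180°
uniquely the one of 16 2-step routes that fits.

rotate(0, 90), rotate(0, 90)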